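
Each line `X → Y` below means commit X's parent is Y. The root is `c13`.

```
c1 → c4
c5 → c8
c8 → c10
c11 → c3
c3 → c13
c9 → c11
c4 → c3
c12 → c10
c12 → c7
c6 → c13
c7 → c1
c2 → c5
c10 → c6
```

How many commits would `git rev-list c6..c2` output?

Reachable from c2: {c10, c13, c2, c5, c6, c8}.
Reachable from c6: {c13, c6}.
In c2's history but not c6's: {c10, c2, c5, c8} — 4 commits.

4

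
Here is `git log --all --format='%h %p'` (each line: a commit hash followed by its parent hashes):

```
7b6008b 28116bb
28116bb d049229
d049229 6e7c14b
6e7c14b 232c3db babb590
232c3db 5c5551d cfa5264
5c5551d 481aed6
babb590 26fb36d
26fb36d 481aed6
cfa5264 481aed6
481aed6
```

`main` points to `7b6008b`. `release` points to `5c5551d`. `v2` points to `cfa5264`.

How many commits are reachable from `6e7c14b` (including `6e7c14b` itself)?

Walking parent pointers from 6e7c14b: reachable set = {232c3db, 26fb36d, 481aed6, 5c5551d, 6e7c14b, babb590, cfa5264}.
That is 7 commits.

7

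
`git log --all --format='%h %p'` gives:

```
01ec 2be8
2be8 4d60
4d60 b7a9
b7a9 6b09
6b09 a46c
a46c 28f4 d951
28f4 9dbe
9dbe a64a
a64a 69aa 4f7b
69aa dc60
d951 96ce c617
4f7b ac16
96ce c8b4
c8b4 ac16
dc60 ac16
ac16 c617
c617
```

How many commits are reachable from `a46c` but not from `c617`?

Reachable from a46c: {28f4, 4f7b, 69aa, 96ce, 9dbe, a46c, a64a, ac16, c617, c8b4, d951, dc60}.
Reachable from c617: {c617}.
In a46c's history but not c617's: {28f4, 4f7b, 69aa, 96ce, 9dbe, a46c, a64a, ac16, c8b4, d951, dc60} — 11 commits.

11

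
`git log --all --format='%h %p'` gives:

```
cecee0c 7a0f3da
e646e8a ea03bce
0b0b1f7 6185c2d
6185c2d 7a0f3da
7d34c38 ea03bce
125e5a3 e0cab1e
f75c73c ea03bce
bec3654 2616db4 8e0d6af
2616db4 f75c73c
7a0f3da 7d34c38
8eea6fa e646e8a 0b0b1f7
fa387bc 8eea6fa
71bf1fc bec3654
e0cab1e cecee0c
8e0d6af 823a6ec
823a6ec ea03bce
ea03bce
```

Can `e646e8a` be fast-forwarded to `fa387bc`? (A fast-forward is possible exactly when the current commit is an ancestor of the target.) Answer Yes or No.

Yes

A fast-forward from e646e8a to fa387bc is possible iff e646e8a is an ancestor of fa387bc.
Ancestors of fa387bc: {0b0b1f7, 6185c2d, 7a0f3da, 7d34c38, 8eea6fa, e646e8a, ea03bce, fa387bc}.
e646e8a is among them, so fast-forward is possible.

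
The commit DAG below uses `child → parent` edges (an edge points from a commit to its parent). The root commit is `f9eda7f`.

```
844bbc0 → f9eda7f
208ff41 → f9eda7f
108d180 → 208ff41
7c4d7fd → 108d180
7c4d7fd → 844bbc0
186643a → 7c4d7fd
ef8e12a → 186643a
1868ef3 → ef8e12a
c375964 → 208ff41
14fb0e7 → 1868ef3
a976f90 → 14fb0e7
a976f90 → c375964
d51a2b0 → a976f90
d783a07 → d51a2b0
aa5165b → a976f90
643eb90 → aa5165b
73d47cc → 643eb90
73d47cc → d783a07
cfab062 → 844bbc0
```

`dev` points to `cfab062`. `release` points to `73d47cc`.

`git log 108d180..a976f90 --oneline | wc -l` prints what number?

Reachable from a976f90: {108d180, 14fb0e7, 186643a, 1868ef3, 208ff41, 7c4d7fd, 844bbc0, a976f90, c375964, ef8e12a, f9eda7f}.
Reachable from 108d180: {108d180, 208ff41, f9eda7f}.
In a976f90's history but not 108d180's: {14fb0e7, 186643a, 1868ef3, 7c4d7fd, 844bbc0, a976f90, c375964, ef8e12a} — 8 commits.

8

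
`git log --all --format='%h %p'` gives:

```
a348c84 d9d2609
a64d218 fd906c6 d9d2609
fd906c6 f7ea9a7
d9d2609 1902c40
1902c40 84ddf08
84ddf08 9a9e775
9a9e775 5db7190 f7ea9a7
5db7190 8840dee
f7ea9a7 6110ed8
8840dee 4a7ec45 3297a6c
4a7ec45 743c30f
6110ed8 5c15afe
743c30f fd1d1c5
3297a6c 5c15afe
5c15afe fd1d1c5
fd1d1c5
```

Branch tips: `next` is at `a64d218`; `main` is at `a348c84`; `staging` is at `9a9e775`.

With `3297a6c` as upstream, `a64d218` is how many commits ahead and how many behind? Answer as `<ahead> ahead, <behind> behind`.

12 ahead, 0 behind

Reachable from a64d218: {1902c40, 3297a6c, 4a7ec45, 5c15afe, 5db7190, 6110ed8, 743c30f, 84ddf08, 8840dee, 9a9e775, a64d218, d9d2609, f7ea9a7, fd1d1c5, fd906c6}.
Reachable from 3297a6c: {3297a6c, 5c15afe, fd1d1c5}.
Only in a64d218's history (ahead): {1902c40, 4a7ec45, 5db7190, 6110ed8, 743c30f, 84ddf08, 8840dee, 9a9e775, a64d218, d9d2609, f7ea9a7, fd906c6} — 12.
Only in 3297a6c's history (behind): {} — 0.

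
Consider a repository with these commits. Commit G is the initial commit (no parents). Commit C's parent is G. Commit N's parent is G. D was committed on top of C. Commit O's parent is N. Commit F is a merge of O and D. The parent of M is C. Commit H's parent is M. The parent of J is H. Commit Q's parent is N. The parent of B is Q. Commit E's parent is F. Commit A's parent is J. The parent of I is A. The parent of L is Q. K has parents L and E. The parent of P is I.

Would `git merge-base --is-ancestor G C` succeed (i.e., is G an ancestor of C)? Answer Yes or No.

Yes

Ancestors of C (commits reachable by following parents): {C, G}.
G is in that set, so it is an ancestor of C.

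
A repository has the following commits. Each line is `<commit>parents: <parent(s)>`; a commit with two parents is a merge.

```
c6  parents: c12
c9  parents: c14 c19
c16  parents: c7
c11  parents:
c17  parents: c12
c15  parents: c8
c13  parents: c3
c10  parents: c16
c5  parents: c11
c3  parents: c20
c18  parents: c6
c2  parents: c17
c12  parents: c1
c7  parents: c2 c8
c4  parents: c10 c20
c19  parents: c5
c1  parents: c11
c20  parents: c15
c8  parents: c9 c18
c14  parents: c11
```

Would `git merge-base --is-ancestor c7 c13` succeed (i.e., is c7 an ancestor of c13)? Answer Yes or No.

Ancestors of c13: {c1, c11, c12, c13, c14, c15, c18, c19, c20, c3, c5, c6, c8, c9}.
c7 is not in that set, so it is not an ancestor of c13.

No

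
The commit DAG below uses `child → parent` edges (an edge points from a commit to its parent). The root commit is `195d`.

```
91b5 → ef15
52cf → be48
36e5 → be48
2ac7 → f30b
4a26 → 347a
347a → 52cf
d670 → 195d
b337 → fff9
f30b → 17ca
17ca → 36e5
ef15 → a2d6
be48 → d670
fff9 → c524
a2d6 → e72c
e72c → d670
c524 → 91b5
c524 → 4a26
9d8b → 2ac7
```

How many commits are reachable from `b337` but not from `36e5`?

Reachable from b337: {195d, 347a, 4a26, 52cf, 91b5, a2d6, b337, be48, c524, d670, e72c, ef15, fff9}.
Reachable from 36e5: {195d, 36e5, be48, d670}.
In b337's history but not 36e5's: {347a, 4a26, 52cf, 91b5, a2d6, b337, c524, e72c, ef15, fff9} — 10 commits.

10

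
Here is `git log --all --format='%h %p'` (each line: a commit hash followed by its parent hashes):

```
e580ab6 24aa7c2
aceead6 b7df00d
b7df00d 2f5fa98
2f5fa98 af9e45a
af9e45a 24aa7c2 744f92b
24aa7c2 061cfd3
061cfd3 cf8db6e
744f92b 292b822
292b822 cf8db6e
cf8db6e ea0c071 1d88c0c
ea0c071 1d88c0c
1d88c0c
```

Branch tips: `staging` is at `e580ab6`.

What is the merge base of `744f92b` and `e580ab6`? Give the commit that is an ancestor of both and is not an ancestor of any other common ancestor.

cf8db6e

Ancestors of 744f92b: {1d88c0c, 292b822, 744f92b, cf8db6e, ea0c071}.
Ancestors of e580ab6: {061cfd3, 1d88c0c, 24aa7c2, cf8db6e, e580ab6, ea0c071}.
Common ancestors: {1d88c0c, cf8db6e, ea0c071}.
Among these, cf8db6e is not an ancestor of any other common ancestor — it is the merge base.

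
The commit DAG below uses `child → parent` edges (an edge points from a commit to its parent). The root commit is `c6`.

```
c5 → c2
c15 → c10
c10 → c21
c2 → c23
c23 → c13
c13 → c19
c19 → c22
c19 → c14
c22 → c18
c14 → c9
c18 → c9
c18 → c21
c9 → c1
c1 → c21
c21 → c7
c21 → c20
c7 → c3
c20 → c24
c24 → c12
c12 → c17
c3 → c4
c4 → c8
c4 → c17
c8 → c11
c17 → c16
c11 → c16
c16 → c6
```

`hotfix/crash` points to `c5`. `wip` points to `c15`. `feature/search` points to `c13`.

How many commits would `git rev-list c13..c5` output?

Reachable from c5: {c1, c11, c12, c13, c14, c16, c17, c18, c19, c2, c20, c21, c22, c23, c24, c3, c4, c5, c6, c7, c8, c9}.
Reachable from c13: {c1, c11, c12, c13, c14, c16, c17, c18, c19, c20, c21, c22, c24, c3, c4, c6, c7, c8, c9}.
In c5's history but not c13's: {c2, c23, c5} — 3 commits.

3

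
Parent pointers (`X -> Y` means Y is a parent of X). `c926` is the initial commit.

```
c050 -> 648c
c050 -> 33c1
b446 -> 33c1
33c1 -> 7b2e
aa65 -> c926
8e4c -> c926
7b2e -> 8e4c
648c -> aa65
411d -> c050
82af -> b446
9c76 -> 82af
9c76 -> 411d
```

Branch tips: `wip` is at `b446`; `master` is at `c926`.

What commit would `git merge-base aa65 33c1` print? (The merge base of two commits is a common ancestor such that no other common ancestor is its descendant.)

Ancestors of aa65: {aa65, c926}.
Ancestors of 33c1: {33c1, 7b2e, 8e4c, c926}.
Common ancestors: {c926}.
The only common ancestor is c926, so it is the merge base.

c926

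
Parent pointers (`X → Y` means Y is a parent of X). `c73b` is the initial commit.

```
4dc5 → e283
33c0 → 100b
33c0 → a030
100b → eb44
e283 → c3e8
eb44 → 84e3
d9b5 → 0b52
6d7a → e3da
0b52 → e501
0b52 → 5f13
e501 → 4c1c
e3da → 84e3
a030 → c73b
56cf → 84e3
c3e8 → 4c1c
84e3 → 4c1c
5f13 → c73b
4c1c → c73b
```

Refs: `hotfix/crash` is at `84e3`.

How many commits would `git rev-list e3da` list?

4

Walking parent pointers from e3da: reachable set = {4c1c, 84e3, c73b, e3da}.
That is 4 commits.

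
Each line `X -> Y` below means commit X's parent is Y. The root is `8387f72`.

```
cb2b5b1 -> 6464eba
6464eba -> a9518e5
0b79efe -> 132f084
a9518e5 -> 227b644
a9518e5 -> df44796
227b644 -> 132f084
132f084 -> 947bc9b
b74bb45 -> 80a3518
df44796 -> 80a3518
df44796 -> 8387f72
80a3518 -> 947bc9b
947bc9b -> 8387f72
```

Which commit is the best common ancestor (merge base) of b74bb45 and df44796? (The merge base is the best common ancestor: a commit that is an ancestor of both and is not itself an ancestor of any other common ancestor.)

80a3518

Ancestors of b74bb45: {80a3518, 8387f72, 947bc9b, b74bb45}.
Ancestors of df44796: {80a3518, 8387f72, 947bc9b, df44796}.
Common ancestors: {80a3518, 8387f72, 947bc9b}.
Among these, 80a3518 is not an ancestor of any other common ancestor — it is the merge base.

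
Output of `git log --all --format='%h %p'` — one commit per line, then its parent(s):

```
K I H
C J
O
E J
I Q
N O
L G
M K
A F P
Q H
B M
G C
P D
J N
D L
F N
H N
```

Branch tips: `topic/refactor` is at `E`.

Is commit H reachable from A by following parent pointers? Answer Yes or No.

No

Ancestors of A: {A, C, D, F, G, J, L, N, O, P}.
H is not in that set, so it is not an ancestor of A.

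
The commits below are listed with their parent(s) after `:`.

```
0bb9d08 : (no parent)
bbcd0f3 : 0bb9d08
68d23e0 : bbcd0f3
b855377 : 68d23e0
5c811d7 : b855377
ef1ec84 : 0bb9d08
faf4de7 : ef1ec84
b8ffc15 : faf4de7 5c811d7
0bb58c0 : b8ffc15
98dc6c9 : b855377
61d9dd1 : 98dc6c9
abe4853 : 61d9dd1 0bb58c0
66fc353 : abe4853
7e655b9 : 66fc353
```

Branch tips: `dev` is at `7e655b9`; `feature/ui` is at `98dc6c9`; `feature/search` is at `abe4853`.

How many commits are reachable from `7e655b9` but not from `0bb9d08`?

Reachable from 7e655b9: {0bb58c0, 0bb9d08, 5c811d7, 61d9dd1, 66fc353, 68d23e0, 7e655b9, 98dc6c9, abe4853, b855377, b8ffc15, bbcd0f3, ef1ec84, faf4de7}.
Reachable from 0bb9d08: {0bb9d08}.
In 7e655b9's history but not 0bb9d08's: {0bb58c0, 5c811d7, 61d9dd1, 66fc353, 68d23e0, 7e655b9, 98dc6c9, abe4853, b855377, b8ffc15, bbcd0f3, ef1ec84, faf4de7} — 13 commits.

13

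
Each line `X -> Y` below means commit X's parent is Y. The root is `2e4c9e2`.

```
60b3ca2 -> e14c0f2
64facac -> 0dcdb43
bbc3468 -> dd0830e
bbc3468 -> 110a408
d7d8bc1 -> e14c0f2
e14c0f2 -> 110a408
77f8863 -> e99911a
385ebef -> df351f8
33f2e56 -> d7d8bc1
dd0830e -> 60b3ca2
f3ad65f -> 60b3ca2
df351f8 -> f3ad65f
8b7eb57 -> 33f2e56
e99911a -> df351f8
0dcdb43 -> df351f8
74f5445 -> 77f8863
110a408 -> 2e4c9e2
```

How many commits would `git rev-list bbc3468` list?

6

Walking parent pointers from bbc3468: reachable set = {110a408, 2e4c9e2, 60b3ca2, bbc3468, dd0830e, e14c0f2}.
That is 6 commits.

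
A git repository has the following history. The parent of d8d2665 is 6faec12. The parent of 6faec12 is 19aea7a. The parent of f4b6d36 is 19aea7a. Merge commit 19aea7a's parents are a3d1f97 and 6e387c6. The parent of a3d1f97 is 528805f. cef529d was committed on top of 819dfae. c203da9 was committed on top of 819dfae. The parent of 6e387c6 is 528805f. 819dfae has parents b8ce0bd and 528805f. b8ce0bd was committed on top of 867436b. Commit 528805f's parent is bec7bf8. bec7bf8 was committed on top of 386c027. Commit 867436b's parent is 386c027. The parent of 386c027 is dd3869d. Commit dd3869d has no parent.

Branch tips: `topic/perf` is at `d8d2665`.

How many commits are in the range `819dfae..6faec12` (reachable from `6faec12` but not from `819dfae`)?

4

Reachable from 6faec12: {19aea7a, 386c027, 528805f, 6e387c6, 6faec12, a3d1f97, bec7bf8, dd3869d}.
Reachable from 819dfae: {386c027, 528805f, 819dfae, 867436b, b8ce0bd, bec7bf8, dd3869d}.
In 6faec12's history but not 819dfae's: {19aea7a, 6e387c6, 6faec12, a3d1f97} — 4 commits.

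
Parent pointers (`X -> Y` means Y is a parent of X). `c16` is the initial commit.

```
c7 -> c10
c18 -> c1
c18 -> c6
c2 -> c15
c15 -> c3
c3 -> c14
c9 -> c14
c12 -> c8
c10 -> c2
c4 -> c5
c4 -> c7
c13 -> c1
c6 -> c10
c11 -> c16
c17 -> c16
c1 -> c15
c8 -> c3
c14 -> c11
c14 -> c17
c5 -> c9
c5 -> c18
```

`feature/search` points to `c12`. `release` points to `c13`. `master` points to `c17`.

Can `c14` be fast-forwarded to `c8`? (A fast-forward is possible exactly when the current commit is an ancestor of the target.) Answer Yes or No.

Yes

A fast-forward from c14 to c8 is possible iff c14 is an ancestor of c8.
Ancestors of c8: {c11, c14, c16, c17, c3, c8}.
c14 is among them, so fast-forward is possible.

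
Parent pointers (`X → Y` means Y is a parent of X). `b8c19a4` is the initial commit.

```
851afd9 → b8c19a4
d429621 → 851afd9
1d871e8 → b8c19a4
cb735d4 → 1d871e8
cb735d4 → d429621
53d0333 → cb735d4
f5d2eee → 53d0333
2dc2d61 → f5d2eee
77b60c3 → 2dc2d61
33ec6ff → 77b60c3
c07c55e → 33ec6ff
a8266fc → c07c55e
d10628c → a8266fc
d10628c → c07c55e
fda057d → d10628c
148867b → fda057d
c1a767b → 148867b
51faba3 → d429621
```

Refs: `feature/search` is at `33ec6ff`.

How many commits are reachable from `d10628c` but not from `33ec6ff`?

3

Reachable from d10628c: {1d871e8, 2dc2d61, 33ec6ff, 53d0333, 77b60c3, 851afd9, a8266fc, b8c19a4, c07c55e, cb735d4, d10628c, d429621, f5d2eee}.
Reachable from 33ec6ff: {1d871e8, 2dc2d61, 33ec6ff, 53d0333, 77b60c3, 851afd9, b8c19a4, cb735d4, d429621, f5d2eee}.
In d10628c's history but not 33ec6ff's: {a8266fc, c07c55e, d10628c} — 3 commits.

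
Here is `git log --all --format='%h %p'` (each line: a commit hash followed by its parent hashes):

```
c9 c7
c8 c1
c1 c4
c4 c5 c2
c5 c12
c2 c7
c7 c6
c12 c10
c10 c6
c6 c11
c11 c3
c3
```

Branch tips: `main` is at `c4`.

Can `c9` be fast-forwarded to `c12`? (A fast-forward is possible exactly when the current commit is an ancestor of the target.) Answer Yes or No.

No

A fast-forward from c9 to c12 is possible iff c9 is an ancestor of c12.
Ancestors of c12: {c10, c11, c12, c3, c6}.
c9 is not among them, so fast-forward is not possible.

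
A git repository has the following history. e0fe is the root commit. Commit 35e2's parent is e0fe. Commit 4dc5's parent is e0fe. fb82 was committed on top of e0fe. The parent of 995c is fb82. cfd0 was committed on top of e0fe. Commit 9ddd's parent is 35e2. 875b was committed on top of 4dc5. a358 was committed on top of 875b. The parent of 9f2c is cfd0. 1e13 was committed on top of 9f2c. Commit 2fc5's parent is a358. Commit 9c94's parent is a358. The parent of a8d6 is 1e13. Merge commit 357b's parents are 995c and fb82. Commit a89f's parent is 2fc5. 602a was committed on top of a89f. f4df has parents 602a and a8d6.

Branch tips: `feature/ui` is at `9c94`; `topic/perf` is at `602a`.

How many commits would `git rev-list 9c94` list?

5

Walking parent pointers from 9c94: reachable set = {4dc5, 875b, 9c94, a358, e0fe}.
That is 5 commits.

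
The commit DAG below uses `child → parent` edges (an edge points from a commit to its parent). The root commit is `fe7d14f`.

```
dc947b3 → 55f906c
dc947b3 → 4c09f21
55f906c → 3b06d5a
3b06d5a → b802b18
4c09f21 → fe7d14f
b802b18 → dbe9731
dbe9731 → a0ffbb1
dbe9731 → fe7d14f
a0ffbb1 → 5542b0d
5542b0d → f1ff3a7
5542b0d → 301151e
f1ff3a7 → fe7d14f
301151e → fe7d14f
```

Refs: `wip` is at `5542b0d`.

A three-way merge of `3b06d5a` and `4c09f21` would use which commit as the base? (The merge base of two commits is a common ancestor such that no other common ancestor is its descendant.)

fe7d14f

Ancestors of 3b06d5a: {301151e, 3b06d5a, 5542b0d, a0ffbb1, b802b18, dbe9731, f1ff3a7, fe7d14f}.
Ancestors of 4c09f21: {4c09f21, fe7d14f}.
Common ancestors: {fe7d14f}.
The only common ancestor is fe7d14f, so it is the merge base.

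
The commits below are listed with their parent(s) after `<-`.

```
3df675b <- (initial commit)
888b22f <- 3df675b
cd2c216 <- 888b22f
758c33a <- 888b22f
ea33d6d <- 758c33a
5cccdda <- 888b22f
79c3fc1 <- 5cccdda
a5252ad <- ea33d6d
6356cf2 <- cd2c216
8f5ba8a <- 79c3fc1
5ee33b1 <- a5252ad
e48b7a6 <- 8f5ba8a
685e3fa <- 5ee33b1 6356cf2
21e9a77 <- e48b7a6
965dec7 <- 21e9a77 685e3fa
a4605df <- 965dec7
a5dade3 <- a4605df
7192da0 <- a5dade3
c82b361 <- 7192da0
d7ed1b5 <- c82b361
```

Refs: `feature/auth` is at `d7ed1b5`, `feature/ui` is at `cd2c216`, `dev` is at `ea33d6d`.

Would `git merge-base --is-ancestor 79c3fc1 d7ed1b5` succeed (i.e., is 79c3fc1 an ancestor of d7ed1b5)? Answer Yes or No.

Ancestors of d7ed1b5 (commits reachable by following parents): {21e9a77, 3df675b, 5cccdda, 5ee33b1, 6356cf2, 685e3fa, 7192da0, 758c33a, 79c3fc1, 888b22f, 8f5ba8a, 965dec7, a4605df, a5252ad, a5dade3, c82b361, cd2c216, d7ed1b5, e48b7a6, ea33d6d}.
79c3fc1 is in that set, so it is an ancestor of d7ed1b5.

Yes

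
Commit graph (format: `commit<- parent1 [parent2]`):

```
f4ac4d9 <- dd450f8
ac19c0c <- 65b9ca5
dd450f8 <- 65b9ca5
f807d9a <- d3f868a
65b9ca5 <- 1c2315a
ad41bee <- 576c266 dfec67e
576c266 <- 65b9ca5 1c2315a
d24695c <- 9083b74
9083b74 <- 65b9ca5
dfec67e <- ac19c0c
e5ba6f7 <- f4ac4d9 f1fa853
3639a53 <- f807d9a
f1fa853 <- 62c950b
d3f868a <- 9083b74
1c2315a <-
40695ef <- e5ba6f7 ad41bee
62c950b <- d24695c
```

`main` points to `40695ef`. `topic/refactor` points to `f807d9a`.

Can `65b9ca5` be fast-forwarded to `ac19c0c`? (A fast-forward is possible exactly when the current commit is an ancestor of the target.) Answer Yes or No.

A fast-forward from 65b9ca5 to ac19c0c is possible iff 65b9ca5 is an ancestor of ac19c0c.
Ancestors of ac19c0c: {1c2315a, 65b9ca5, ac19c0c}.
65b9ca5 is among them, so fast-forward is possible.

Yes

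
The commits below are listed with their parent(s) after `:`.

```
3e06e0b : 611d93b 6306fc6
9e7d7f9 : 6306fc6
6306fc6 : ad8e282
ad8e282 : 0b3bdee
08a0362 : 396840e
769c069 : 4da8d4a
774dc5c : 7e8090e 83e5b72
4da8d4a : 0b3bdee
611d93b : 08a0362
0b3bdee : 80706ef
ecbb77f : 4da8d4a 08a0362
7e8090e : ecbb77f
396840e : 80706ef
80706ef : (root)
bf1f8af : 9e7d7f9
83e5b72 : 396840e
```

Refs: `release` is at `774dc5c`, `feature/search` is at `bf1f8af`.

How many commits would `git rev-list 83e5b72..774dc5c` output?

Reachable from 774dc5c: {08a0362, 0b3bdee, 396840e, 4da8d4a, 774dc5c, 7e8090e, 80706ef, 83e5b72, ecbb77f}.
Reachable from 83e5b72: {396840e, 80706ef, 83e5b72}.
In 774dc5c's history but not 83e5b72's: {08a0362, 0b3bdee, 4da8d4a, 774dc5c, 7e8090e, ecbb77f} — 6 commits.

6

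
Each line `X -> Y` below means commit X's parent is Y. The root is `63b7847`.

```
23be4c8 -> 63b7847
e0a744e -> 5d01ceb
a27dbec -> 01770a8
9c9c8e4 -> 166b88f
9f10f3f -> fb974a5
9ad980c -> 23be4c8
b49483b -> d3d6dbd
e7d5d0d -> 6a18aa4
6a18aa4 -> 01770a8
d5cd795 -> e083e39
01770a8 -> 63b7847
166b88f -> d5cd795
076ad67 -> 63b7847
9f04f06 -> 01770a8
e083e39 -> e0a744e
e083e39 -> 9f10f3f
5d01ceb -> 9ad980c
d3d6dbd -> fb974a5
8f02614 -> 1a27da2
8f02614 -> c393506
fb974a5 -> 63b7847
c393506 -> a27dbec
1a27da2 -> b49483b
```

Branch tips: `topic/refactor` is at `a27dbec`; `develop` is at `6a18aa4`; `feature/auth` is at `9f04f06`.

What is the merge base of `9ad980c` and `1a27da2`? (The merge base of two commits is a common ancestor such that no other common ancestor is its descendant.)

63b7847

Ancestors of 9ad980c: {23be4c8, 63b7847, 9ad980c}.
Ancestors of 1a27da2: {1a27da2, 63b7847, b49483b, d3d6dbd, fb974a5}.
Common ancestors: {63b7847}.
The only common ancestor is 63b7847, so it is the merge base.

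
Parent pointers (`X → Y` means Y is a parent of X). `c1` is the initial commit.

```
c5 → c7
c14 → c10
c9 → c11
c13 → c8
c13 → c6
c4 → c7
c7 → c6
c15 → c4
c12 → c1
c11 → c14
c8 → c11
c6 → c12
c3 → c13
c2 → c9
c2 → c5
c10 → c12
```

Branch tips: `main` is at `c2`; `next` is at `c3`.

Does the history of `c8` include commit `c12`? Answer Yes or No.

Ancestors of c8 (commits reachable by following parents): {c1, c10, c11, c12, c14, c8}.
c12 is in that set, so it is an ancestor of c8.

Yes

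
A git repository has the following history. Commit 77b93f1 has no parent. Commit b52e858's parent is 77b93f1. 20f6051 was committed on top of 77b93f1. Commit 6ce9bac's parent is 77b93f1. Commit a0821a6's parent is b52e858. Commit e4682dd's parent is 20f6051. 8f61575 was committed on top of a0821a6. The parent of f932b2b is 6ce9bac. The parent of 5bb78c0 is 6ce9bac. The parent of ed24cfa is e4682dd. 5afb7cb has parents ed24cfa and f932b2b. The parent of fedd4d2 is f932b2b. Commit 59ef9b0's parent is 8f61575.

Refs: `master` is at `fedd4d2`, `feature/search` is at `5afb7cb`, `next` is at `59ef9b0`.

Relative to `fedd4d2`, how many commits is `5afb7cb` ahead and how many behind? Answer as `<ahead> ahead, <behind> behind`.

4 ahead, 1 behind

Reachable from 5afb7cb: {20f6051, 5afb7cb, 6ce9bac, 77b93f1, e4682dd, ed24cfa, f932b2b}.
Reachable from fedd4d2: {6ce9bac, 77b93f1, f932b2b, fedd4d2}.
Only in 5afb7cb's history (ahead): {20f6051, 5afb7cb, e4682dd, ed24cfa} — 4.
Only in fedd4d2's history (behind): {fedd4d2} — 1.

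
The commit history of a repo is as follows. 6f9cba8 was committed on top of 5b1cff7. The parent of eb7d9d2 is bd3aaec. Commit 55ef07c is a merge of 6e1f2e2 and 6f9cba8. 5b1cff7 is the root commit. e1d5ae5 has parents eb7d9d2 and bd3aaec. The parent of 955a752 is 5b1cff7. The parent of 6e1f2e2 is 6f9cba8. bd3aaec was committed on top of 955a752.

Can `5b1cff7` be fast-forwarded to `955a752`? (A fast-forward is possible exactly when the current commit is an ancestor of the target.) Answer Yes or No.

A fast-forward from 5b1cff7 to 955a752 is possible iff 5b1cff7 is an ancestor of 955a752.
Ancestors of 955a752: {5b1cff7, 955a752}.
5b1cff7 is among them, so fast-forward is possible.

Yes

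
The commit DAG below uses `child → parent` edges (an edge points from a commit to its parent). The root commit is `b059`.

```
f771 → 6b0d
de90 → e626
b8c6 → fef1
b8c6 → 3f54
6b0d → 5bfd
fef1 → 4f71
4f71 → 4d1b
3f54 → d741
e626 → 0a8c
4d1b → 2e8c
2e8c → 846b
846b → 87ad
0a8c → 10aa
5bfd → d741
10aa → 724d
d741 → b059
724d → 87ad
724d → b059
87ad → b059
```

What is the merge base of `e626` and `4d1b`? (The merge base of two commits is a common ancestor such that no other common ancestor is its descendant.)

Ancestors of e626: {0a8c, 10aa, 724d, 87ad, b059, e626}.
Ancestors of 4d1b: {2e8c, 4d1b, 846b, 87ad, b059}.
Common ancestors: {87ad, b059}.
Among these, 87ad is not an ancestor of any other common ancestor — it is the merge base.

87ad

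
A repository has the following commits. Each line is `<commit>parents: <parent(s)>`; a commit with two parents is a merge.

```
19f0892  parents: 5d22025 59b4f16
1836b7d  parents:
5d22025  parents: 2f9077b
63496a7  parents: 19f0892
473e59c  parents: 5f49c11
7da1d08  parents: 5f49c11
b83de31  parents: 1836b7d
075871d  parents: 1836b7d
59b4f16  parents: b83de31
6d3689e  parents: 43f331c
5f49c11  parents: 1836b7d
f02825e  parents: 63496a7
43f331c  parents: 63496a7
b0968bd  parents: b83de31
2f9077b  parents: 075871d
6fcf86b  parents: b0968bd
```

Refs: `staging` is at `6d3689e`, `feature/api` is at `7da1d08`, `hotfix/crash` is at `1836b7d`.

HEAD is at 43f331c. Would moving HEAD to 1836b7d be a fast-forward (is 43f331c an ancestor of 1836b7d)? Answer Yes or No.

No

A fast-forward from 43f331c to 1836b7d is possible iff 43f331c is an ancestor of 1836b7d.
Ancestors of 1836b7d: {1836b7d}.
43f331c is not among them, so fast-forward is not possible.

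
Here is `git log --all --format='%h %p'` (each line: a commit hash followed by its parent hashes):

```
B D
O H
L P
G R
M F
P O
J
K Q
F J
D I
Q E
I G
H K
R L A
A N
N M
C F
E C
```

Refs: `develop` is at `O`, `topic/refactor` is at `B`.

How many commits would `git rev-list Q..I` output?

Reachable from I: {A, C, E, F, G, H, I, J, K, L, M, N, O, P, Q, R}.
Reachable from Q: {C, E, F, J, Q}.
In I's history but not Q's: {A, G, H, I, K, L, M, N, O, P, R} — 11 commits.

11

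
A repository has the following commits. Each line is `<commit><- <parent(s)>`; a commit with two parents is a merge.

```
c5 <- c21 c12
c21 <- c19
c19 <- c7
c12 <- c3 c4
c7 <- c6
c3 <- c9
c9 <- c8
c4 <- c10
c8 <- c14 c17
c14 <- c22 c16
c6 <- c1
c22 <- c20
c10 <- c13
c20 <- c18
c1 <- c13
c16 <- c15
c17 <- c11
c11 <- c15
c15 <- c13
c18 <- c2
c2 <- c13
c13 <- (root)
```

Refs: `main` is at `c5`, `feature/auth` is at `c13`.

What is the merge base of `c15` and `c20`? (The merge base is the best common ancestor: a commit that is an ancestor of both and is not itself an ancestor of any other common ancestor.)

c13

Ancestors of c15: {c13, c15}.
Ancestors of c20: {c13, c18, c2, c20}.
Common ancestors: {c13}.
The only common ancestor is c13, so it is the merge base.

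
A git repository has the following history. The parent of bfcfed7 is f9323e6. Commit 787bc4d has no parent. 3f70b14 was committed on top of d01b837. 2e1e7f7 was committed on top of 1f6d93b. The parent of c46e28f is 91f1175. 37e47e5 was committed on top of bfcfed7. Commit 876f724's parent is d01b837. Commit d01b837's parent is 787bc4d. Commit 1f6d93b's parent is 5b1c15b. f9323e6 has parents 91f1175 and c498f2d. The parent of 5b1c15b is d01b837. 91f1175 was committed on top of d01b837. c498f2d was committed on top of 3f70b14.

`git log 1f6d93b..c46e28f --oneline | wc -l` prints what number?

Reachable from c46e28f: {787bc4d, 91f1175, c46e28f, d01b837}.
Reachable from 1f6d93b: {1f6d93b, 5b1c15b, 787bc4d, d01b837}.
In c46e28f's history but not 1f6d93b's: {91f1175, c46e28f} — 2 commits.

2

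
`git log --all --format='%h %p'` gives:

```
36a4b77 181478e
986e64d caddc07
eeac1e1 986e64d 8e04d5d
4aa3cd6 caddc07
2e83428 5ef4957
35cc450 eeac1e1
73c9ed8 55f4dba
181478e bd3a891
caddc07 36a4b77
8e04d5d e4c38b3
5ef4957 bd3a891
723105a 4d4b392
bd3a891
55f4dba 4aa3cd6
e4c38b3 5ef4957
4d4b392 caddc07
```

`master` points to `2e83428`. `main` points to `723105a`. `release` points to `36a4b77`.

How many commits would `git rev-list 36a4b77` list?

Walking parent pointers from 36a4b77: reachable set = {181478e, 36a4b77, bd3a891}.
That is 3 commits.

3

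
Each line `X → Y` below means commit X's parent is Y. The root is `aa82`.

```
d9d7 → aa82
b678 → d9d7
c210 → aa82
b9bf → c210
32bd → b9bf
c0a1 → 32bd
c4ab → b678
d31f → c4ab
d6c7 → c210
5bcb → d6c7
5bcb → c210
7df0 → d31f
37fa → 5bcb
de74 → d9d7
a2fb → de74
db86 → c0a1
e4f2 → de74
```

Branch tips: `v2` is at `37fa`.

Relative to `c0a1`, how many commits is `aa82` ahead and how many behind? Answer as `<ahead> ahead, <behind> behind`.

0 ahead, 4 behind

Reachable from aa82: {aa82}.
Reachable from c0a1: {32bd, aa82, b9bf, c0a1, c210}.
Only in aa82's history (ahead): {} — 0.
Only in c0a1's history (behind): {32bd, b9bf, c0a1, c210} — 4.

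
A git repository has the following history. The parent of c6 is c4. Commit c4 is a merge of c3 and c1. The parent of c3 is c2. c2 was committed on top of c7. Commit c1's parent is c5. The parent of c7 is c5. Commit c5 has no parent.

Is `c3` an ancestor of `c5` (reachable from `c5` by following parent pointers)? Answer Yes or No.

No

Ancestors of c5: {c5}.
c3 is not in that set, so it is not an ancestor of c5.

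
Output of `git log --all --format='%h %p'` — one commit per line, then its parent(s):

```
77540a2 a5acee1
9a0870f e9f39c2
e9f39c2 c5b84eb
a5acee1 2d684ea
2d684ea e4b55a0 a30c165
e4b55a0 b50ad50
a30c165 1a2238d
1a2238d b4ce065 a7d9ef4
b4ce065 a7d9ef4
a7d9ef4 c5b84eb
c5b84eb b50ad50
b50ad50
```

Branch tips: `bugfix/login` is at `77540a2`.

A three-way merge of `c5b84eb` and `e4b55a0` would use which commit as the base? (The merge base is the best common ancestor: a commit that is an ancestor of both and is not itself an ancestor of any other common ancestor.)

Ancestors of c5b84eb: {b50ad50, c5b84eb}.
Ancestors of e4b55a0: {b50ad50, e4b55a0}.
Common ancestors: {b50ad50}.
The only common ancestor is b50ad50, so it is the merge base.

b50ad50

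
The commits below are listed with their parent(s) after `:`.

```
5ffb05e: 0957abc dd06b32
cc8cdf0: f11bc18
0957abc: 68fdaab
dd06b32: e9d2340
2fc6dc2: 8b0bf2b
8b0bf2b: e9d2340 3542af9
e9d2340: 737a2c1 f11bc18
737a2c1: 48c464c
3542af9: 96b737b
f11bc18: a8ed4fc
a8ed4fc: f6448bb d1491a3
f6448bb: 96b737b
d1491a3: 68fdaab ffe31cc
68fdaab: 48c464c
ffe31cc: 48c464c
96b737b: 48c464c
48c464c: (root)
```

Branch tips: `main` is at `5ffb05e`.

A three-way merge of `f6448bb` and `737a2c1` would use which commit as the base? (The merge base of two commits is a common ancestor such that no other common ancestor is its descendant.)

Ancestors of f6448bb: {48c464c, 96b737b, f6448bb}.
Ancestors of 737a2c1: {48c464c, 737a2c1}.
Common ancestors: {48c464c}.
The only common ancestor is 48c464c, so it is the merge base.

48c464c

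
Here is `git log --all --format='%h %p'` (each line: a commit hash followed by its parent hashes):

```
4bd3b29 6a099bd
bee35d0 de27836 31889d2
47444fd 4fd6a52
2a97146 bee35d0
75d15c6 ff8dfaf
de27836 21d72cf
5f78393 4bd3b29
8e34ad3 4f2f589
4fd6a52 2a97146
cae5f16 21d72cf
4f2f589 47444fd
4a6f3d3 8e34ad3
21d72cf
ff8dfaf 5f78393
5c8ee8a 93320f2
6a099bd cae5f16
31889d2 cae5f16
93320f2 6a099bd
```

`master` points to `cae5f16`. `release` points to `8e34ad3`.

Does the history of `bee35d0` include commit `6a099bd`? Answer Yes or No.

Ancestors of bee35d0: {21d72cf, 31889d2, bee35d0, cae5f16, de27836}.
6a099bd is not in that set, so it is not an ancestor of bee35d0.

No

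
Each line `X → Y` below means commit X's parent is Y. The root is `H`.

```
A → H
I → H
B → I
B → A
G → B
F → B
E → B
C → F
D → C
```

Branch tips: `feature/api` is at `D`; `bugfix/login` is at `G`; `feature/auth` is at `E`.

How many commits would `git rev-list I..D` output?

Reachable from D: {A, B, C, D, F, H, I}.
Reachable from I: {H, I}.
In D's history but not I's: {A, B, C, D, F} — 5 commits.

5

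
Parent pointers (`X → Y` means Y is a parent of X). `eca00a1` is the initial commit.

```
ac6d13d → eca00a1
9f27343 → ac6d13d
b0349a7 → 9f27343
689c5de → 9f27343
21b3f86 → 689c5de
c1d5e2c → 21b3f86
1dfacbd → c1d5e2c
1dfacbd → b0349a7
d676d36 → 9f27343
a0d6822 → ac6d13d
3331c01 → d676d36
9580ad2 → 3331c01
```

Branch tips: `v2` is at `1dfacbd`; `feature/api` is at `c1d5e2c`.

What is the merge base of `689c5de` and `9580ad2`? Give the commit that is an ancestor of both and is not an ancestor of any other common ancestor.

Ancestors of 689c5de: {689c5de, 9f27343, ac6d13d, eca00a1}.
Ancestors of 9580ad2: {3331c01, 9580ad2, 9f27343, ac6d13d, d676d36, eca00a1}.
Common ancestors: {9f27343, ac6d13d, eca00a1}.
Among these, 9f27343 is not an ancestor of any other common ancestor — it is the merge base.

9f27343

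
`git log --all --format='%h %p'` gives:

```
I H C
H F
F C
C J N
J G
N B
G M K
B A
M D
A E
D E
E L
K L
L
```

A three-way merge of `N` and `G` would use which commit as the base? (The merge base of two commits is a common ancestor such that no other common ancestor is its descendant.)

Ancestors of N: {A, B, E, L, N}.
Ancestors of G: {D, E, G, K, L, M}.
Common ancestors: {E, L}.
Among these, E is not an ancestor of any other common ancestor — it is the merge base.

E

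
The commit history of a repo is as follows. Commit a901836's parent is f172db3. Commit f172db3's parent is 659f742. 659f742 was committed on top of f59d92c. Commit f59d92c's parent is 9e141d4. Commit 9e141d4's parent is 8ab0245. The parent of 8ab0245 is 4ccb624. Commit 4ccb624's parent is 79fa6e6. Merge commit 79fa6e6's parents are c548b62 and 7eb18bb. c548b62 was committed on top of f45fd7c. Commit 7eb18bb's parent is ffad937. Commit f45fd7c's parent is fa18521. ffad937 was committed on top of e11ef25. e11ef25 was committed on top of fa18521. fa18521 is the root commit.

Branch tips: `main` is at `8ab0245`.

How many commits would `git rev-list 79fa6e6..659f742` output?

5

Reachable from 659f742: {4ccb624, 659f742, 79fa6e6, 7eb18bb, 8ab0245, 9e141d4, c548b62, e11ef25, f45fd7c, f59d92c, fa18521, ffad937}.
Reachable from 79fa6e6: {79fa6e6, 7eb18bb, c548b62, e11ef25, f45fd7c, fa18521, ffad937}.
In 659f742's history but not 79fa6e6's: {4ccb624, 659f742, 8ab0245, 9e141d4, f59d92c} — 5 commits.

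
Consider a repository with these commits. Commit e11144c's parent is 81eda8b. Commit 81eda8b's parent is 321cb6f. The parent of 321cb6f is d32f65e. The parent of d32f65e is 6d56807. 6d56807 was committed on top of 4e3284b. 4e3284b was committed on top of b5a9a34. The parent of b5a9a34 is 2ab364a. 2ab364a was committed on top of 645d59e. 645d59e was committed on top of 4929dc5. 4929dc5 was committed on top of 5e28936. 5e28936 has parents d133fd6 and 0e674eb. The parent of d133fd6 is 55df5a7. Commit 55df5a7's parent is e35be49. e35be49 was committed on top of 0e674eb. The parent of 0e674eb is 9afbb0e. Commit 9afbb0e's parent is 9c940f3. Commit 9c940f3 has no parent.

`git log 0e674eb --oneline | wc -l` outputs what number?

3

Walking parent pointers from 0e674eb: reachable set = {0e674eb, 9afbb0e, 9c940f3}.
That is 3 commits.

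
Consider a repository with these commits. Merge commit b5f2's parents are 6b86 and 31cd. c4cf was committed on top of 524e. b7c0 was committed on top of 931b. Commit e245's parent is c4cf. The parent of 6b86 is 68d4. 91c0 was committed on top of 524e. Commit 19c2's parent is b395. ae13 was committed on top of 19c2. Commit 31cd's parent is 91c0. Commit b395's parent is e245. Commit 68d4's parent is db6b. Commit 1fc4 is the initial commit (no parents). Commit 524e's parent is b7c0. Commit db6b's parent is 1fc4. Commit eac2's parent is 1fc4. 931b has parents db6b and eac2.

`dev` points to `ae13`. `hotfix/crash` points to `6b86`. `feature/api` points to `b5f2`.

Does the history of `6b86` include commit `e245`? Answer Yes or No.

No

Ancestors of 6b86: {1fc4, 68d4, 6b86, db6b}.
e245 is not in that set, so it is not an ancestor of 6b86.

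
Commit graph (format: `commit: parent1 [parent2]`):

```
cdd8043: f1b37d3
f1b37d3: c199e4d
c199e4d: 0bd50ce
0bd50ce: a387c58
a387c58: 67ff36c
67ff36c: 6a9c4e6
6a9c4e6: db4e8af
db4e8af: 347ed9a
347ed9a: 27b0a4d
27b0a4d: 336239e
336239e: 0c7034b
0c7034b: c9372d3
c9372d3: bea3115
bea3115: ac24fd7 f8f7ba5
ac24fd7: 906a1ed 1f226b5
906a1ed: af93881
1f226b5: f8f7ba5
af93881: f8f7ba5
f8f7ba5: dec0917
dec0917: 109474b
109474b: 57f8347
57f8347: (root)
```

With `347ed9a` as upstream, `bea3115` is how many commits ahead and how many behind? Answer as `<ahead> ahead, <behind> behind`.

Reachable from bea3115: {109474b, 1f226b5, 57f8347, 906a1ed, ac24fd7, af93881, bea3115, dec0917, f8f7ba5}.
Reachable from 347ed9a: {0c7034b, 109474b, 1f226b5, 27b0a4d, 336239e, 347ed9a, 57f8347, 906a1ed, ac24fd7, af93881, bea3115, c9372d3, dec0917, f8f7ba5}.
Only in bea3115's history (ahead): {} — 0.
Only in 347ed9a's history (behind): {0c7034b, 27b0a4d, 336239e, 347ed9a, c9372d3} — 5.

0 ahead, 5 behind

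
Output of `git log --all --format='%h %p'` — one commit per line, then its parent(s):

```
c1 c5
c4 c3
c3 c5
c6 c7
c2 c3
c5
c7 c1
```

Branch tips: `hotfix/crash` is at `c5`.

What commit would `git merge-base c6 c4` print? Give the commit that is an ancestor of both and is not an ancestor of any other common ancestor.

c5

Ancestors of c6: {c1, c5, c6, c7}.
Ancestors of c4: {c3, c4, c5}.
Common ancestors: {c5}.
The only common ancestor is c5, so it is the merge base.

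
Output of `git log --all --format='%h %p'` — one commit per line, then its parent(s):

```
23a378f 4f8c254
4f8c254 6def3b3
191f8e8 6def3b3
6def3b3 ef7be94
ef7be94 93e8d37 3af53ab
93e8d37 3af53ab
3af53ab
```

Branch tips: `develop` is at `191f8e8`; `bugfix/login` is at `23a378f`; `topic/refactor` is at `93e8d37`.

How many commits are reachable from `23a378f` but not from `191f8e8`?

2

Reachable from 23a378f: {23a378f, 3af53ab, 4f8c254, 6def3b3, 93e8d37, ef7be94}.
Reachable from 191f8e8: {191f8e8, 3af53ab, 6def3b3, 93e8d37, ef7be94}.
In 23a378f's history but not 191f8e8's: {23a378f, 4f8c254} — 2 commits.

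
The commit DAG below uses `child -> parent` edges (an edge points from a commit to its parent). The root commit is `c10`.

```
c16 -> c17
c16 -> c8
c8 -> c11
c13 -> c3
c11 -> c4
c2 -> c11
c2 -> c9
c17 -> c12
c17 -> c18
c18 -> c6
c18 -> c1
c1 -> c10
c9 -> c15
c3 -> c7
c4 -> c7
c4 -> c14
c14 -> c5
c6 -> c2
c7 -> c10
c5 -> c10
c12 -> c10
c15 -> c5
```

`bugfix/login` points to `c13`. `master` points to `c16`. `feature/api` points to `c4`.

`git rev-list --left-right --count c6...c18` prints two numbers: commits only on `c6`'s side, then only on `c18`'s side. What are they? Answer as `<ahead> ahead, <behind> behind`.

Reachable from c6: {c10, c11, c14, c15, c2, c4, c5, c6, c7, c9}.
Reachable from c18: {c1, c10, c11, c14, c15, c18, c2, c4, c5, c6, c7, c9}.
Only in c6's history (ahead): {} — 0.
Only in c18's history (behind): {c1, c18} — 2.

0 ahead, 2 behind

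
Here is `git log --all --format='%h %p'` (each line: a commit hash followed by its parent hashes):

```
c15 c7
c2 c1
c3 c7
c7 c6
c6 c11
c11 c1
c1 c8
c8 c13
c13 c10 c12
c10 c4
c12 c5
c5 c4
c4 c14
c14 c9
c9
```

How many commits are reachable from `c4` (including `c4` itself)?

Walking parent pointers from c4: reachable set = {c14, c4, c9}.
That is 3 commits.

3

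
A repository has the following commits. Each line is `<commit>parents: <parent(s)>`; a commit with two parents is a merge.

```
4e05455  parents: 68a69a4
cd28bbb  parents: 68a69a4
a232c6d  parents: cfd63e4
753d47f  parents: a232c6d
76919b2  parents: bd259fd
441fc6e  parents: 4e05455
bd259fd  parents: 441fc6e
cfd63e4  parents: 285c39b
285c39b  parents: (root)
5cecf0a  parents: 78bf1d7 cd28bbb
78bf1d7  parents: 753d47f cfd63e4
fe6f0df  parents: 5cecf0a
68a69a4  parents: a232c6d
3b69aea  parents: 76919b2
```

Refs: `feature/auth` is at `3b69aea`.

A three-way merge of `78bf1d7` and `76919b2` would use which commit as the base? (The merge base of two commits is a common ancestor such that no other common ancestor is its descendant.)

a232c6d

Ancestors of 78bf1d7: {285c39b, 753d47f, 78bf1d7, a232c6d, cfd63e4}.
Ancestors of 76919b2: {285c39b, 441fc6e, 4e05455, 68a69a4, 76919b2, a232c6d, bd259fd, cfd63e4}.
Common ancestors: {285c39b, a232c6d, cfd63e4}.
Among these, a232c6d is not an ancestor of any other common ancestor — it is the merge base.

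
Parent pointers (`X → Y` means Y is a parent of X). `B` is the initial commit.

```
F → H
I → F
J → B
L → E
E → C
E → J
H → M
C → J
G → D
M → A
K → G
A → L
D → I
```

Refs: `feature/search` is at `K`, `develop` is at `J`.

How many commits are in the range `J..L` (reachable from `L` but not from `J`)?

3

Reachable from L: {B, C, E, J, L}.
Reachable from J: {B, J}.
In L's history but not J's: {C, E, L} — 3 commits.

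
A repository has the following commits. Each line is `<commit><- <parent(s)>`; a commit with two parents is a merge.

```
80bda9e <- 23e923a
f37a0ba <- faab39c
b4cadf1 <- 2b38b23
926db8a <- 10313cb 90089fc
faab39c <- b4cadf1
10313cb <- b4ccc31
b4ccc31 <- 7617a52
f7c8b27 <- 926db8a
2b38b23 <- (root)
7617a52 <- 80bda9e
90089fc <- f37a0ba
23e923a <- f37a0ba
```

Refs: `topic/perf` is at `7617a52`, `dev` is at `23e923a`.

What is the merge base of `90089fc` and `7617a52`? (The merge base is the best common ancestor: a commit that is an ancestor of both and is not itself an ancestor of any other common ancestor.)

Ancestors of 90089fc: {2b38b23, 90089fc, b4cadf1, f37a0ba, faab39c}.
Ancestors of 7617a52: {23e923a, 2b38b23, 7617a52, 80bda9e, b4cadf1, f37a0ba, faab39c}.
Common ancestors: {2b38b23, b4cadf1, f37a0ba, faab39c}.
Among these, f37a0ba is not an ancestor of any other common ancestor — it is the merge base.

f37a0ba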